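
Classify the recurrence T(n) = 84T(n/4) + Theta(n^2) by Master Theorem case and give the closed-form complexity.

Master Theorem for T(n) = 84T(n/4) + O(n^2):

a = 84, b = 4, c = 2
log_b(a) = log_4(84) = 3.1962

Case 1: c = 2 < log_4(84) = 3.1962
T(n) = O(n^(log_4 84))

For T(n) = 84T(n/4) + O(n^2): log_4(84) = 3.1962. This is Case 1 of the Master Theorem (c < log_b(a), work dominated by leaves), giving O(n^(log_4 84)).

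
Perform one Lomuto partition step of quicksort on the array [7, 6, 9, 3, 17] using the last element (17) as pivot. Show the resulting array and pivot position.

Lomuto partition with pivot = 17:

Initial array: [7, 6, 9, 3, 17]

arr[0]=7 <= 17: swap with position 0, array becomes [7, 6, 9, 3, 17]
arr[1]=6 <= 17: swap with position 1, array becomes [7, 6, 9, 3, 17]
arr[2]=9 <= 17: swap with position 2, array becomes [7, 6, 9, 3, 17]
arr[3]=3 <= 17: swap with position 3, array becomes [7, 6, 9, 3, 17]

Place pivot at position 4: [7, 6, 9, 3, 17]
Pivot position: 4

After partitioning with pivot 17, the array becomes [7, 6, 9, 3, 17]. The pivot is placed at index 4. All elements to the left of the pivot are <= 17, and all elements to the right are > 17.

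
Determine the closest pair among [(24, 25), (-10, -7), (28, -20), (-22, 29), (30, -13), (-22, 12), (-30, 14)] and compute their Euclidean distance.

Computing all pairwise distances among 7 points:

d((24, 25), (-10, -7)) = 46.6905
d((24, 25), (28, -20)) = 45.1774
d((24, 25), (-22, 29)) = 46.1736
d((24, 25), (30, -13)) = 38.4708
d((24, 25), (-22, 12)) = 47.8017
d((24, 25), (-30, 14)) = 55.109
d((-10, -7), (28, -20)) = 40.1622
d((-10, -7), (-22, 29)) = 37.9473
d((-10, -7), (30, -13)) = 40.4475
d((-10, -7), (-22, 12)) = 22.4722
d((-10, -7), (-30, 14)) = 29.0
d((28, -20), (-22, 29)) = 70.0071
d((28, -20), (30, -13)) = 7.2801 <-- minimum
d((28, -20), (-22, 12)) = 59.3633
d((28, -20), (-30, 14)) = 67.2309
d((-22, 29), (30, -13)) = 66.8431
d((-22, 29), (-22, 12)) = 17.0
d((-22, 29), (-30, 14)) = 17.0
d((30, -13), (-22, 12)) = 57.6975
d((30, -13), (-30, 14)) = 65.7951
d((-22, 12), (-30, 14)) = 8.2462

Closest pair: (28, -20) and (30, -13) with distance 7.2801

The closest pair is (28, -20) and (30, -13) with Euclidean distance 7.2801. For 7 points, brute-force pairwise comparison is shown above. For large n, the divide-and-conquer algorithm (sort by x, recurse on halves, check the dividing strip) achieves O(n log n).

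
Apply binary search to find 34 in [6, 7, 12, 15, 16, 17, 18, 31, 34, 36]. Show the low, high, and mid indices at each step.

Binary search for 34 in [6, 7, 12, 15, 16, 17, 18, 31, 34, 36]:

lo=0, hi=9, mid=4, arr[mid]=16 -> 16 < 34, search right half
lo=5, hi=9, mid=7, arr[mid]=31 -> 31 < 34, search right half
lo=8, hi=9, mid=8, arr[mid]=34 -> Found target at index 8!

Binary search finds 34 at index 8 after 3 comparisons. The search repeatedly halves the search space by comparing with the middle element.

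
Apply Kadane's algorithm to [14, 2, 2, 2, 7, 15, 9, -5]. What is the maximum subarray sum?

Using Kadane's algorithm on [14, 2, 2, 2, 7, 15, 9, -5]:

Scanning through the array:
Position 1 (value 2): max_ending_here = 16, max_so_far = 16
Position 2 (value 2): max_ending_here = 18, max_so_far = 18
Position 3 (value 2): max_ending_here = 20, max_so_far = 20
Position 4 (value 7): max_ending_here = 27, max_so_far = 27
Position 5 (value 15): max_ending_here = 42, max_so_far = 42
Position 6 (value 9): max_ending_here = 51, max_so_far = 51
Position 7 (value -5): max_ending_here = 46, max_so_far = 51

Maximum subarray: [14, 2, 2, 2, 7, 15, 9]
Maximum sum: 51

The maximum subarray is [14, 2, 2, 2, 7, 15, 9] with sum 51. This subarray runs from index 0 to index 6.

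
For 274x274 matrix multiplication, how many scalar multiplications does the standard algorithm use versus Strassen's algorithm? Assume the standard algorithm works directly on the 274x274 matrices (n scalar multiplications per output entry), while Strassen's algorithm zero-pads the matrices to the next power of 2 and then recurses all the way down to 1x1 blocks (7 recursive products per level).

Matrix multiplication for 274x274 matrices:

Strassen's algorithm requires power-of-2 dimensions. Pad 274x274 to 512x512 (next power of 2).

Standard algorithm: 274^3 = 20570824 multiplications
Strassen's algorithm: 7^(log2(512)) = 7^9 = 40353607 multiplications
Difference: 20570824 - 40353607 = -19782783 (Strassen uses MORE here due to padding overhead — for small or just-over-power-of-2 n, padding can outweigh the per-level savings)

Standard: 20570824 multiplications (274^3). Strassen: 40353607 multiplications (7^9, after padding to 512x512). Strassen reduces 8 recursive multiplications to 7 at each level.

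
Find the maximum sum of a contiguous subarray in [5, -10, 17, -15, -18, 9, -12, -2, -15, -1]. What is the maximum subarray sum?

Using Kadane's algorithm on [5, -10, 17, -15, -18, 9, -12, -2, -15, -1]:

Scanning through the array:
Position 1 (value -10): max_ending_here = -5, max_so_far = 5
Position 2 (value 17): max_ending_here = 17, max_so_far = 17
Position 3 (value -15): max_ending_here = 2, max_so_far = 17
Position 4 (value -18): max_ending_here = -16, max_so_far = 17
Position 5 (value 9): max_ending_here = 9, max_so_far = 17
Position 6 (value -12): max_ending_here = -3, max_so_far = 17
Position 7 (value -2): max_ending_here = -2, max_so_far = 17
Position 8 (value -15): max_ending_here = -15, max_so_far = 17
Position 9 (value -1): max_ending_here = -1, max_so_far = 17

Maximum subarray: [17]
Maximum sum: 17

The maximum subarray is [17] with sum 17. This subarray runs from index 2 to index 2.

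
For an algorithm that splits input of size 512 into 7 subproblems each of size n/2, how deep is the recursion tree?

For divide and conquer with division factor 2:

Problem sizes at each level:
Level 0: 512
Level 1: 256
Level 2: 128
Level 3: 64
Level 4: 32
Level 5: 16
Level 6: 8
Level 7: 4
Level 8: 2
Level 9: 1

The root is level 0 and the size-1 base case is level 9 (the tree spans levels 0 through 9, i.e. 10 levels counting the root), so the depth is the number of divisions: log_2(512) = 9

The recursion tree depth is log_2(512) = 9. At each level, the problem size is divided by 2, so it takes 9 divisions to reduce to a base case of size 1. The algorithm makes 7 recursive calls at each level.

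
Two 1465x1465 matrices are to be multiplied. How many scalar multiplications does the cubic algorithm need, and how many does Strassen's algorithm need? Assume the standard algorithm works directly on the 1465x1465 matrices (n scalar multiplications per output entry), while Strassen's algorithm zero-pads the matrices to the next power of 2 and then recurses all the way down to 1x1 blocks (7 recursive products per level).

Matrix multiplication for 1465x1465 matrices:

Strassen's algorithm requires power-of-2 dimensions. Pad 1465x1465 to 2048x2048 (next power of 2).

Standard algorithm: 1465^3 = 3144219625 multiplications
Strassen's algorithm: 7^(log2(2048)) = 7^11 = 1977326743 multiplications
Savings: 3144219625 - 1977326743 = 1166892882 multiplications

Standard: 3144219625 multiplications (1465^3). Strassen: 1977326743 multiplications (7^11, after padding to 2048x2048). Strassen reduces 8 recursive multiplications to 7 at each level.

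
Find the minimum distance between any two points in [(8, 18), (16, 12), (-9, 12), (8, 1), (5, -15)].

Computing all pairwise distances among 5 points:

d((8, 18), (16, 12)) = 10.0 <-- minimum
d((8, 18), (-9, 12)) = 18.0278
d((8, 18), (8, 1)) = 17.0
d((8, 18), (5, -15)) = 33.1361
d((16, 12), (-9, 12)) = 25.0
d((16, 12), (8, 1)) = 13.6015
d((16, 12), (5, -15)) = 29.1548
d((-9, 12), (8, 1)) = 20.2485
d((-9, 12), (5, -15)) = 30.4138
d((8, 1), (5, -15)) = 16.2788

Closest pair: (8, 18) and (16, 12) with distance 10.0

The closest pair is (8, 18) and (16, 12) with Euclidean distance 10.0. For 5 points, brute-force pairwise comparison is shown above. For large n, the divide-and-conquer algorithm (sort by x, recurse on halves, check the dividing strip) achieves O(n log n).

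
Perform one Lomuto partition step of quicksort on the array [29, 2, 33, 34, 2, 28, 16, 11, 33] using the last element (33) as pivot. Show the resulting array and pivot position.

Lomuto partition with pivot = 33:

Initial array: [29, 2, 33, 34, 2, 28, 16, 11, 33]

arr[0]=29 <= 33: swap with position 0, array becomes [29, 2, 33, 34, 2, 28, 16, 11, 33]
arr[1]=2 <= 33: swap with position 1, array becomes [29, 2, 33, 34, 2, 28, 16, 11, 33]
arr[2]=33 <= 33: swap with position 2, array becomes [29, 2, 33, 34, 2, 28, 16, 11, 33]
arr[3]=34 > 33: no swap
arr[4]=2 <= 33: swap with position 3, array becomes [29, 2, 33, 2, 34, 28, 16, 11, 33]
arr[5]=28 <= 33: swap with position 4, array becomes [29, 2, 33, 2, 28, 34, 16, 11, 33]
arr[6]=16 <= 33: swap with position 5, array becomes [29, 2, 33, 2, 28, 16, 34, 11, 33]
arr[7]=11 <= 33: swap with position 6, array becomes [29, 2, 33, 2, 28, 16, 11, 34, 33]

Place pivot at position 7: [29, 2, 33, 2, 28, 16, 11, 33, 34]
Pivot position: 7

After partitioning with pivot 33, the array becomes [29, 2, 33, 2, 28, 16, 11, 33, 34]. The pivot is placed at index 7. All elements to the left of the pivot are <= 33, and all elements to the right are > 33.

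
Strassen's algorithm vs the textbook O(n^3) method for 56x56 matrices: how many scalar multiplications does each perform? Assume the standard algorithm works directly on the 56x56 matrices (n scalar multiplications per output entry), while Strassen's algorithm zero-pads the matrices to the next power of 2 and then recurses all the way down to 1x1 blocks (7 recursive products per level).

Matrix multiplication for 56x56 matrices:

Strassen's algorithm requires power-of-2 dimensions. Pad 56x56 to 64x64 (next power of 2).

Standard algorithm: 56^3 = 175616 multiplications
Strassen's algorithm: 7^(log2(64)) = 7^6 = 117649 multiplications
Savings: 175616 - 117649 = 57967 multiplications

Standard: 175616 multiplications (56^3). Strassen: 117649 multiplications (7^6, after padding to 64x64). Strassen reduces 8 recursive multiplications to 7 at each level.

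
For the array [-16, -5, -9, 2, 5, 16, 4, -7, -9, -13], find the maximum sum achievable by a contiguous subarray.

Using Kadane's algorithm on [-16, -5, -9, 2, 5, 16, 4, -7, -9, -13]:

Scanning through the array:
Position 1 (value -5): max_ending_here = -5, max_so_far = -5
Position 2 (value -9): max_ending_here = -9, max_so_far = -5
Position 3 (value 2): max_ending_here = 2, max_so_far = 2
Position 4 (value 5): max_ending_here = 7, max_so_far = 7
Position 5 (value 16): max_ending_here = 23, max_so_far = 23
Position 6 (value 4): max_ending_here = 27, max_so_far = 27
Position 7 (value -7): max_ending_here = 20, max_so_far = 27
Position 8 (value -9): max_ending_here = 11, max_so_far = 27
Position 9 (value -13): max_ending_here = -2, max_so_far = 27

Maximum subarray: [2, 5, 16, 4]
Maximum sum: 27

The maximum subarray is [2, 5, 16, 4] with sum 27. This subarray runs from index 3 to index 6.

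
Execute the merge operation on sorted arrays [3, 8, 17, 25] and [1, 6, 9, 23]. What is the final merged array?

Merging process:

Compare 3 vs 1: take 1 from right. Merged: [1]
Compare 3 vs 6: take 3 from left. Merged: [1, 3]
Compare 8 vs 6: take 6 from right. Merged: [1, 3, 6]
Compare 8 vs 9: take 8 from left. Merged: [1, 3, 6, 8]
Compare 17 vs 9: take 9 from right. Merged: [1, 3, 6, 8, 9]
Compare 17 vs 23: take 17 from left. Merged: [1, 3, 6, 8, 9, 17]
Compare 25 vs 23: take 23 from right. Merged: [1, 3, 6, 8, 9, 17, 23]
Append remaining from left: [25]. Merged: [1, 3, 6, 8, 9, 17, 23, 25]

Final merged array: [1, 3, 6, 8, 9, 17, 23, 25]
Total comparisons: 7

The merged array is [1, 3, 6, 8, 9, 17, 23, 25], requiring 7 comparisons. The merge step runs in O(n) time where n is the total number of elements.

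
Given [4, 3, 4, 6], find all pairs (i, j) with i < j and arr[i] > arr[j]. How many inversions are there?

Finding inversions in [4, 3, 4, 6]:

(0, 1): arr[0]=4 > arr[1]=3

Total inversions: 1

The array has 1 inversion(s): (0,1). Each pair (i,j) satisfies i < j and arr[i] > arr[j].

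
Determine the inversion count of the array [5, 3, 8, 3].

Finding inversions in [5, 3, 8, 3]:

(0, 1): arr[0]=5 > arr[1]=3
(0, 3): arr[0]=5 > arr[3]=3
(2, 3): arr[2]=8 > arr[3]=3

Total inversions: 3

The array has 3 inversion(s): (0,1), (0,3), (2,3). Each pair (i,j) satisfies i < j and arr[i] > arr[j].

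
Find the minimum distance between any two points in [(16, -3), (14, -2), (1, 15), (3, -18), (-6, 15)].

Computing all pairwise distances among 5 points:

d((16, -3), (14, -2)) = 2.2361 <-- minimum
d((16, -3), (1, 15)) = 23.4307
d((16, -3), (3, -18)) = 19.8494
d((16, -3), (-6, 15)) = 28.4253
d((14, -2), (1, 15)) = 21.4009
d((14, -2), (3, -18)) = 19.4165
d((14, -2), (-6, 15)) = 26.2488
d((1, 15), (3, -18)) = 33.0606
d((1, 15), (-6, 15)) = 7.0
d((3, -18), (-6, 15)) = 34.2053

Closest pair: (16, -3) and (14, -2) with distance 2.2361

The closest pair is (16, -3) and (14, -2) with Euclidean distance 2.2361. For 5 points, brute-force pairwise comparison is shown above. For large n, the divide-and-conquer algorithm (sort by x, recurse on halves, check the dividing strip) achieves O(n log n).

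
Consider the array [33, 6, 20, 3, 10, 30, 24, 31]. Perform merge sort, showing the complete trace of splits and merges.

Merge sort trace:

Split: [33, 6, 20, 3, 10, 30, 24, 31] -> [33, 6, 20, 3] and [10, 30, 24, 31]
  Split: [33, 6, 20, 3] -> [33, 6] and [20, 3]
    Split: [33, 6] -> [33] and [6]
    Merge: [33] + [6] -> [6, 33]
    Split: [20, 3] -> [20] and [3]
    Merge: [20] + [3] -> [3, 20]
  Merge: [6, 33] + [3, 20] -> [3, 6, 20, 33]
  Split: [10, 30, 24, 31] -> [10, 30] and [24, 31]
    Split: [10, 30] -> [10] and [30]
    Merge: [10] + [30] -> [10, 30]
    Split: [24, 31] -> [24] and [31]
    Merge: [24] + [31] -> [24, 31]
  Merge: [10, 30] + [24, 31] -> [10, 24, 30, 31]
Merge: [3, 6, 20, 33] + [10, 24, 30, 31] -> [3, 6, 10, 20, 24, 30, 31, 33]

Final sorted array: [3, 6, 10, 20, 24, 30, 31, 33]

The merge sort proceeds by recursively splitting the array and merging sorted halves.
After all merges, the sorted array is [3, 6, 10, 20, 24, 30, 31, 33].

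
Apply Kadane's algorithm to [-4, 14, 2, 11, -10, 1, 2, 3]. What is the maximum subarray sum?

Using Kadane's algorithm on [-4, 14, 2, 11, -10, 1, 2, 3]:

Scanning through the array:
Position 1 (value 14): max_ending_here = 14, max_so_far = 14
Position 2 (value 2): max_ending_here = 16, max_so_far = 16
Position 3 (value 11): max_ending_here = 27, max_so_far = 27
Position 4 (value -10): max_ending_here = 17, max_so_far = 27
Position 5 (value 1): max_ending_here = 18, max_so_far = 27
Position 6 (value 2): max_ending_here = 20, max_so_far = 27
Position 7 (value 3): max_ending_here = 23, max_so_far = 27

Maximum subarray: [14, 2, 11]
Maximum sum: 27

The maximum subarray is [14, 2, 11] with sum 27. This subarray runs from index 1 to index 3.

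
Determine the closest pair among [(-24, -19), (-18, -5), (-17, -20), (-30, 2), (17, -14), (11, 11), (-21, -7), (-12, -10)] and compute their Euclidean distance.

Computing all pairwise distances among 8 points:

d((-24, -19), (-18, -5)) = 15.2315
d((-24, -19), (-17, -20)) = 7.0711
d((-24, -19), (-30, 2)) = 21.8403
d((-24, -19), (17, -14)) = 41.3038
d((-24, -19), (11, 11)) = 46.0977
d((-24, -19), (-21, -7)) = 12.3693
d((-24, -19), (-12, -10)) = 15.0
d((-18, -5), (-17, -20)) = 15.0333
d((-18, -5), (-30, 2)) = 13.8924
d((-18, -5), (17, -14)) = 36.1386
d((-18, -5), (11, 11)) = 33.121
d((-18, -5), (-21, -7)) = 3.6056 <-- minimum
d((-18, -5), (-12, -10)) = 7.8102
d((-17, -20), (-30, 2)) = 25.5539
d((-17, -20), (17, -14)) = 34.5254
d((-17, -20), (11, 11)) = 41.7732
d((-17, -20), (-21, -7)) = 13.6015
d((-17, -20), (-12, -10)) = 11.1803
d((-30, 2), (17, -14)) = 49.6488
d((-30, 2), (11, 11)) = 41.9762
d((-30, 2), (-21, -7)) = 12.7279
d((-30, 2), (-12, -10)) = 21.6333
d((17, -14), (11, 11)) = 25.7099
d((17, -14), (-21, -7)) = 38.6394
d((17, -14), (-12, -10)) = 29.2746
d((11, 11), (-21, -7)) = 36.7151
d((11, 11), (-12, -10)) = 31.1448
d((-21, -7), (-12, -10)) = 9.4868

Closest pair: (-18, -5) and (-21, -7) with distance 3.6056

The closest pair is (-18, -5) and (-21, -7) with Euclidean distance 3.6056. For 8 points, brute-force pairwise comparison is shown above. For large n, the divide-and-conquer algorithm (sort by x, recurse on halves, check the dividing strip) achieves O(n log n).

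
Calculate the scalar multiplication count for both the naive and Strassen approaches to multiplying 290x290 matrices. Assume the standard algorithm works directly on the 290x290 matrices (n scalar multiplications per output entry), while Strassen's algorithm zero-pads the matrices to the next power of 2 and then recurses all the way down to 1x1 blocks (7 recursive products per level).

Matrix multiplication for 290x290 matrices:

Strassen's algorithm requires power-of-2 dimensions. Pad 290x290 to 512x512 (next power of 2).

Standard algorithm: 290^3 = 24389000 multiplications
Strassen's algorithm: 7^(log2(512)) = 7^9 = 40353607 multiplications
Difference: 24389000 - 40353607 = -15964607 (Strassen uses MORE here due to padding overhead — for small or just-over-power-of-2 n, padding can outweigh the per-level savings)

Standard: 24389000 multiplications (290^3). Strassen: 40353607 multiplications (7^9, after padding to 512x512). Strassen reduces 8 recursive multiplications to 7 at each level.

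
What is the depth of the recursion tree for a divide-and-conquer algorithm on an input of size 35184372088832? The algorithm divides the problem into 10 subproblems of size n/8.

For divide and conquer with division factor 8:

Problem sizes at each level:
Level 0: 35184372088832
Level 1: 4398046511104
Level 2: 549755813888
Level 3: 68719476736
Level 4: 8589934592
Level 5: 1073741824
Level 6: 134217728
Level 7: 16777216
Level 8: 2097152
Level 9: 262144
Level 10: 32768
Level 11: 4096
Level 12: 512
Level 13: 64
Level 14: 8
Level 15: 1

The root is level 0 and the size-1 base case is level 15 (the tree spans levels 0 through 15, i.e. 16 levels counting the root), so the depth is the number of divisions: log_8(35184372088832) = 15

The recursion tree depth is log_8(35184372088832) = 15. At each level, the problem size is divided by 8, so it takes 15 divisions to reduce to a base case of size 1. The algorithm makes 10 recursive calls at each level.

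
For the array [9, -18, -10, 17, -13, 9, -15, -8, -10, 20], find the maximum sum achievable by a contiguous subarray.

Using Kadane's algorithm on [9, -18, -10, 17, -13, 9, -15, -8, -10, 20]:

Scanning through the array:
Position 1 (value -18): max_ending_here = -9, max_so_far = 9
Position 2 (value -10): max_ending_here = -10, max_so_far = 9
Position 3 (value 17): max_ending_here = 17, max_so_far = 17
Position 4 (value -13): max_ending_here = 4, max_so_far = 17
Position 5 (value 9): max_ending_here = 13, max_so_far = 17
Position 6 (value -15): max_ending_here = -2, max_so_far = 17
Position 7 (value -8): max_ending_here = -8, max_so_far = 17
Position 8 (value -10): max_ending_here = -10, max_so_far = 17
Position 9 (value 20): max_ending_here = 20, max_so_far = 20

Maximum subarray: [20]
Maximum sum: 20

The maximum subarray is [20] with sum 20. This subarray runs from index 9 to index 9.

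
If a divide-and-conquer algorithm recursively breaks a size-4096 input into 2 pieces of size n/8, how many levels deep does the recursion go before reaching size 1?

For divide and conquer with division factor 8:

Problem sizes at each level:
Level 0: 4096
Level 1: 512
Level 2: 64
Level 3: 8
Level 4: 1

The root is level 0 and the size-1 base case is level 4 (the tree spans levels 0 through 4, i.e. 5 levels counting the root), so the depth is the number of divisions: log_8(4096) = 4

The recursion tree depth is log_8(4096) = 4. At each level, the problem size is divided by 8, so it takes 4 divisions to reduce to a base case of size 1. The algorithm makes 2 recursive calls at each level.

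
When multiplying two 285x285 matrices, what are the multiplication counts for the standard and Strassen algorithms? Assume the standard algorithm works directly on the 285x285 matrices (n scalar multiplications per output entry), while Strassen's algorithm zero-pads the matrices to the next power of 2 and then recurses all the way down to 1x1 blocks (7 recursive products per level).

Matrix multiplication for 285x285 matrices:

Strassen's algorithm requires power-of-2 dimensions. Pad 285x285 to 512x512 (next power of 2).

Standard algorithm: 285^3 = 23149125 multiplications
Strassen's algorithm: 7^(log2(512)) = 7^9 = 40353607 multiplications
Difference: 23149125 - 40353607 = -17204482 (Strassen uses MORE here due to padding overhead — for small or just-over-power-of-2 n, padding can outweigh the per-level savings)

Standard: 23149125 multiplications (285^3). Strassen: 40353607 multiplications (7^9, after padding to 512x512). Strassen reduces 8 recursive multiplications to 7 at each level.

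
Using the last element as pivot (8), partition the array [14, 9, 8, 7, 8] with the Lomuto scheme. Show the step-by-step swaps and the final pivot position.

Lomuto partition with pivot = 8:

Initial array: [14, 9, 8, 7, 8]

arr[0]=14 > 8: no swap
arr[1]=9 > 8: no swap
arr[2]=8 <= 8: swap with position 0, array becomes [8, 9, 14, 7, 8]
arr[3]=7 <= 8: swap with position 1, array becomes [8, 7, 14, 9, 8]

Place pivot at position 2: [8, 7, 8, 9, 14]
Pivot position: 2

After partitioning with pivot 8, the array becomes [8, 7, 8, 9, 14]. The pivot is placed at index 2. All elements to the left of the pivot are <= 8, and all elements to the right are > 8.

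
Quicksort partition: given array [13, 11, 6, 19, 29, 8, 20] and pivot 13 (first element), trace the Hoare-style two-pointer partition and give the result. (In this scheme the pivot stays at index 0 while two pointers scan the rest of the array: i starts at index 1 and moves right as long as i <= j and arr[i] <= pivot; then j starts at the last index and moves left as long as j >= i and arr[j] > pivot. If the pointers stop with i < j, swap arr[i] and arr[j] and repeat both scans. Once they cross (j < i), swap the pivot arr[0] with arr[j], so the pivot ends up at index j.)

Hoare-style two-pointer partition with pivot = 13:

Initial array: [13, 11, 6, 19, 29, 8, 20]

Pointers start at i = 1, j = 6.
i stops at index 3 (arr[3]=19 > 13), j stops at index 5 (arr[5]=8 <= 13): swap arr[3] and arr[5], array becomes [13, 11, 6, 8, 29, 19, 20]
i ends at 4, j ends at 3: the pointers have crossed (j < i), so scanning stops.

Swap pivot arr[0] with arr[3] to place pivot at position 3: [8, 11, 6, 13, 29, 19, 20]
Pivot position: 3

After partitioning with pivot 13, the array becomes [8, 11, 6, 13, 29, 19, 20]. The pivot is placed at index 3. All elements to the left of the pivot are <= 13, and all elements to the right are > 13.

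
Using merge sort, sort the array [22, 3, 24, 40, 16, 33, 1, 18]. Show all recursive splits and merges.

Merge sort trace:

Split: [22, 3, 24, 40, 16, 33, 1, 18] -> [22, 3, 24, 40] and [16, 33, 1, 18]
  Split: [22, 3, 24, 40] -> [22, 3] and [24, 40]
    Split: [22, 3] -> [22] and [3]
    Merge: [22] + [3] -> [3, 22]
    Split: [24, 40] -> [24] and [40]
    Merge: [24] + [40] -> [24, 40]
  Merge: [3, 22] + [24, 40] -> [3, 22, 24, 40]
  Split: [16, 33, 1, 18] -> [16, 33] and [1, 18]
    Split: [16, 33] -> [16] and [33]
    Merge: [16] + [33] -> [16, 33]
    Split: [1, 18] -> [1] and [18]
    Merge: [1] + [18] -> [1, 18]
  Merge: [16, 33] + [1, 18] -> [1, 16, 18, 33]
Merge: [3, 22, 24, 40] + [1, 16, 18, 33] -> [1, 3, 16, 18, 22, 24, 33, 40]

Final sorted array: [1, 3, 16, 18, 22, 24, 33, 40]

The merge sort proceeds by recursively splitting the array and merging sorted halves.
After all merges, the sorted array is [1, 3, 16, 18, 22, 24, 33, 40].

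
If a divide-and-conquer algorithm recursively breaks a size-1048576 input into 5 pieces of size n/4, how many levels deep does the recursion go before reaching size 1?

For divide and conquer with division factor 4:

Problem sizes at each level:
Level 0: 1048576
Level 1: 262144
Level 2: 65536
Level 3: 16384
Level 4: 4096
Level 5: 1024
Level 6: 256
Level 7: 64
Level 8: 16
Level 9: 4
Level 10: 1

The root is level 0 and the size-1 base case is level 10 (the tree spans levels 0 through 10, i.e. 11 levels counting the root), so the depth is the number of divisions: log_4(1048576) = 10

The recursion tree depth is log_4(1048576) = 10. At each level, the problem size is divided by 4, so it takes 10 divisions to reduce to a base case of size 1. The algorithm makes 5 recursive calls at each level.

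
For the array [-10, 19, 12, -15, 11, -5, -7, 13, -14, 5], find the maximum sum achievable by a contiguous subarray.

Using Kadane's algorithm on [-10, 19, 12, -15, 11, -5, -7, 13, -14, 5]:

Scanning through the array:
Position 1 (value 19): max_ending_here = 19, max_so_far = 19
Position 2 (value 12): max_ending_here = 31, max_so_far = 31
Position 3 (value -15): max_ending_here = 16, max_so_far = 31
Position 4 (value 11): max_ending_here = 27, max_so_far = 31
Position 5 (value -5): max_ending_here = 22, max_so_far = 31
Position 6 (value -7): max_ending_here = 15, max_so_far = 31
Position 7 (value 13): max_ending_here = 28, max_so_far = 31
Position 8 (value -14): max_ending_here = 14, max_so_far = 31
Position 9 (value 5): max_ending_here = 19, max_so_far = 31

Maximum subarray: [19, 12]
Maximum sum: 31

The maximum subarray is [19, 12] with sum 31. This subarray runs from index 1 to index 2.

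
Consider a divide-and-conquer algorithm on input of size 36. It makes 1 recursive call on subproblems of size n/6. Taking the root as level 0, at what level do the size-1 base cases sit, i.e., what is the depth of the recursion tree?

For divide and conquer with division factor 6:

Problem sizes at each level:
Level 0: 36
Level 1: 6
Level 2: 1

The root is level 0 and the size-1 base case is level 2 (the tree spans levels 0 through 2, i.e. 3 levels counting the root), so the depth is the number of divisions: log_6(36) = 2

The recursion tree depth is log_6(36) = 2. At each level, the problem size is divided by 6, so it takes 2 divisions to reduce to a base case of size 1. The algorithm makes 1 recursive call at each level.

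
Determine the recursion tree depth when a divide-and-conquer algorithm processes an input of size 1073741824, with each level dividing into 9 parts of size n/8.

For divide and conquer with division factor 8:

Problem sizes at each level:
Level 0: 1073741824
Level 1: 134217728
Level 2: 16777216
Level 3: 2097152
Level 4: 262144
Level 5: 32768
Level 6: 4096
Level 7: 512
Level 8: 64
Level 9: 8
Level 10: 1

The root is level 0 and the size-1 base case is level 10 (the tree spans levels 0 through 10, i.e. 11 levels counting the root), so the depth is the number of divisions: log_8(1073741824) = 10

The recursion tree depth is log_8(1073741824) = 10. At each level, the problem size is divided by 8, so it takes 10 divisions to reduce to a base case of size 1. The algorithm makes 9 recursive calls at each level.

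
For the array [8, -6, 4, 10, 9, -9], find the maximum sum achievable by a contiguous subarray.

Using Kadane's algorithm on [8, -6, 4, 10, 9, -9]:

Scanning through the array:
Position 1 (value -6): max_ending_here = 2, max_so_far = 8
Position 2 (value 4): max_ending_here = 6, max_so_far = 8
Position 3 (value 10): max_ending_here = 16, max_so_far = 16
Position 4 (value 9): max_ending_here = 25, max_so_far = 25
Position 5 (value -9): max_ending_here = 16, max_so_far = 25

Maximum subarray: [8, -6, 4, 10, 9]
Maximum sum: 25

The maximum subarray is [8, -6, 4, 10, 9] with sum 25. This subarray runs from index 0 to index 4.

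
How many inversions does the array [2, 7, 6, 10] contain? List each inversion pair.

Finding inversions in [2, 7, 6, 10]:

(1, 2): arr[1]=7 > arr[2]=6

Total inversions: 1

The array has 1 inversion(s): (1,2). Each pair (i,j) satisfies i < j and arr[i] > arr[j].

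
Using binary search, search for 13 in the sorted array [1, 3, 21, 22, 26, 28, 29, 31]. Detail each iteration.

Binary search for 13 in [1, 3, 21, 22, 26, 28, 29, 31]:

lo=0, hi=7, mid=3, arr[mid]=22 -> 22 > 13, search left half
lo=0, hi=2, mid=1, arr[mid]=3 -> 3 < 13, search right half
lo=2, hi=2, mid=2, arr[mid]=21 -> 21 > 13, search left half
lo=2 > hi=1, target 13 not found

Binary search determines that 13 is not in the array after 3 comparisons. The search space was exhausted without finding the target.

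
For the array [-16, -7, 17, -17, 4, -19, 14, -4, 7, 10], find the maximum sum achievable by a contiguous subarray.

Using Kadane's algorithm on [-16, -7, 17, -17, 4, -19, 14, -4, 7, 10]:

Scanning through the array:
Position 1 (value -7): max_ending_here = -7, max_so_far = -7
Position 2 (value 17): max_ending_here = 17, max_so_far = 17
Position 3 (value -17): max_ending_here = 0, max_so_far = 17
Position 4 (value 4): max_ending_here = 4, max_so_far = 17
Position 5 (value -19): max_ending_here = -15, max_so_far = 17
Position 6 (value 14): max_ending_here = 14, max_so_far = 17
Position 7 (value -4): max_ending_here = 10, max_so_far = 17
Position 8 (value 7): max_ending_here = 17, max_so_far = 17
Position 9 (value 10): max_ending_here = 27, max_so_far = 27

Maximum subarray: [14, -4, 7, 10]
Maximum sum: 27

The maximum subarray is [14, -4, 7, 10] with sum 27. This subarray runs from index 6 to index 9.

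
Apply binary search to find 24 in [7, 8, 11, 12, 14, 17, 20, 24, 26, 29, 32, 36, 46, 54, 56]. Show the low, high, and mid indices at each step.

Binary search for 24 in [7, 8, 11, 12, 14, 17, 20, 24, 26, 29, 32, 36, 46, 54, 56]:

lo=0, hi=14, mid=7, arr[mid]=24 -> Found target at index 7!

Binary search finds 24 at index 7 after 1 comparisons. The search repeatedly halves the search space by comparing with the middle element.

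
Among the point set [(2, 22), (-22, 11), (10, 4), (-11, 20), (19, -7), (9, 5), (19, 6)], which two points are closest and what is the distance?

Computing all pairwise distances among 7 points:

d((2, 22), (-22, 11)) = 26.4008
d((2, 22), (10, 4)) = 19.6977
d((2, 22), (-11, 20)) = 13.1529
d((2, 22), (19, -7)) = 33.6155
d((2, 22), (9, 5)) = 18.3848
d((2, 22), (19, 6)) = 23.3452
d((-22, 11), (10, 4)) = 32.7567
d((-22, 11), (-11, 20)) = 14.2127
d((-22, 11), (19, -7)) = 44.7772
d((-22, 11), (9, 5)) = 31.5753
d((-22, 11), (19, 6)) = 41.3038
d((10, 4), (-11, 20)) = 26.4008
d((10, 4), (19, -7)) = 14.2127
d((10, 4), (9, 5)) = 1.4142 <-- minimum
d((10, 4), (19, 6)) = 9.2195
d((-11, 20), (19, -7)) = 40.3609
d((-11, 20), (9, 5)) = 25.0
d((-11, 20), (19, 6)) = 33.1059
d((19, -7), (9, 5)) = 15.6205
d((19, -7), (19, 6)) = 13.0
d((9, 5), (19, 6)) = 10.0499

Closest pair: (10, 4) and (9, 5) with distance 1.4142

The closest pair is (10, 4) and (9, 5) with Euclidean distance 1.4142. For 7 points, brute-force pairwise comparison is shown above. For large n, the divide-and-conquer algorithm (sort by x, recurse on halves, check the dividing strip) achieves O(n log n).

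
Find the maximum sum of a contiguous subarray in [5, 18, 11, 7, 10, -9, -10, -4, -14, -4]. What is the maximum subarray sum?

Using Kadane's algorithm on [5, 18, 11, 7, 10, -9, -10, -4, -14, -4]:

Scanning through the array:
Position 1 (value 18): max_ending_here = 23, max_so_far = 23
Position 2 (value 11): max_ending_here = 34, max_so_far = 34
Position 3 (value 7): max_ending_here = 41, max_so_far = 41
Position 4 (value 10): max_ending_here = 51, max_so_far = 51
Position 5 (value -9): max_ending_here = 42, max_so_far = 51
Position 6 (value -10): max_ending_here = 32, max_so_far = 51
Position 7 (value -4): max_ending_here = 28, max_so_far = 51
Position 8 (value -14): max_ending_here = 14, max_so_far = 51
Position 9 (value -4): max_ending_here = 10, max_so_far = 51

Maximum subarray: [5, 18, 11, 7, 10]
Maximum sum: 51

The maximum subarray is [5, 18, 11, 7, 10] with sum 51. This subarray runs from index 0 to index 4.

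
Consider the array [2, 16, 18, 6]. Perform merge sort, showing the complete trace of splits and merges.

Merge sort trace:

Split: [2, 16, 18, 6] -> [2, 16] and [18, 6]
  Split: [2, 16] -> [2] and [16]
  Merge: [2] + [16] -> [2, 16]
  Split: [18, 6] -> [18] and [6]
  Merge: [18] + [6] -> [6, 18]
Merge: [2, 16] + [6, 18] -> [2, 6, 16, 18]

Final sorted array: [2, 6, 16, 18]

The merge sort proceeds by recursively splitting the array and merging sorted halves.
After all merges, the sorted array is [2, 6, 16, 18].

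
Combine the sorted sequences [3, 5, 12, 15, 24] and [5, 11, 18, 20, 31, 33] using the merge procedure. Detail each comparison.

Merging process:

Compare 3 vs 5: take 3 from left. Merged: [3]
Compare 5 vs 5: take 5 from left. Merged: [3, 5]
Compare 12 vs 5: take 5 from right. Merged: [3, 5, 5]
Compare 12 vs 11: take 11 from right. Merged: [3, 5, 5, 11]
Compare 12 vs 18: take 12 from left. Merged: [3, 5, 5, 11, 12]
Compare 15 vs 18: take 15 from left. Merged: [3, 5, 5, 11, 12, 15]
Compare 24 vs 18: take 18 from right. Merged: [3, 5, 5, 11, 12, 15, 18]
Compare 24 vs 20: take 20 from right. Merged: [3, 5, 5, 11, 12, 15, 18, 20]
Compare 24 vs 31: take 24 from left. Merged: [3, 5, 5, 11, 12, 15, 18, 20, 24]
Append remaining from right: [31, 33]. Merged: [3, 5, 5, 11, 12, 15, 18, 20, 24, 31, 33]

Final merged array: [3, 5, 5, 11, 12, 15, 18, 20, 24, 31, 33]
Total comparisons: 9

The merged array is [3, 5, 5, 11, 12, 15, 18, 20, 24, 31, 33], requiring 9 comparisons. The merge step runs in O(n) time where n is the total number of elements.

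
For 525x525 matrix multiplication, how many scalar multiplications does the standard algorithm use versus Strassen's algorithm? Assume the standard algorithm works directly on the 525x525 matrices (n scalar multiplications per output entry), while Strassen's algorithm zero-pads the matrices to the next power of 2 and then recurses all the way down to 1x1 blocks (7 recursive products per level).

Matrix multiplication for 525x525 matrices:

Strassen's algorithm requires power-of-2 dimensions. Pad 525x525 to 1024x1024 (next power of 2).

Standard algorithm: 525^3 = 144703125 multiplications
Strassen's algorithm: 7^(log2(1024)) = 7^10 = 282475249 multiplications
Difference: 144703125 - 282475249 = -137772124 (Strassen uses MORE here due to padding overhead — for small or just-over-power-of-2 n, padding can outweigh the per-level savings)

Standard: 144703125 multiplications (525^3). Strassen: 282475249 multiplications (7^10, after padding to 1024x1024). Strassen reduces 8 recursive multiplications to 7 at each level.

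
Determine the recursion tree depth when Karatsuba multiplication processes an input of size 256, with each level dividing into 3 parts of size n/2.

For divide and conquer with division factor 2:

Problem sizes at each level:
Level 0: 256
Level 1: 128
Level 2: 64
Level 3: 32
Level 4: 16
Level 5: 8
Level 6: 4
Level 7: 2
Level 8: 1

The root is level 0 and the size-1 base case is level 8 (the tree spans levels 0 through 8, i.e. 9 levels counting the root), so the depth is the number of divisions: log_2(256) = 8

The recursion tree depth is log_2(256) = 8. At each level, the problem size is divided by 2, so it takes 8 divisions to reduce to a base case of size 1. The algorithm makes 3 recursive calls at each level.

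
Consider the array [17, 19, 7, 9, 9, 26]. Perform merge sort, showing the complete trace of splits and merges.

Merge sort trace:

Split: [17, 19, 7, 9, 9, 26] -> [17, 19, 7] and [9, 9, 26]
  Split: [17, 19, 7] -> [17] and [19, 7]
    Split: [19, 7] -> [19] and [7]
    Merge: [19] + [7] -> [7, 19]
  Merge: [17] + [7, 19] -> [7, 17, 19]
  Split: [9, 9, 26] -> [9] and [9, 26]
    Split: [9, 26] -> [9] and [26]
    Merge: [9] + [26] -> [9, 26]
  Merge: [9] + [9, 26] -> [9, 9, 26]
Merge: [7, 17, 19] + [9, 9, 26] -> [7, 9, 9, 17, 19, 26]

Final sorted array: [7, 9, 9, 17, 19, 26]

The merge sort proceeds by recursively splitting the array and merging sorted halves.
After all merges, the sorted array is [7, 9, 9, 17, 19, 26].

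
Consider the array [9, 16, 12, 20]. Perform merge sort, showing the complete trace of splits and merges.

Merge sort trace:

Split: [9, 16, 12, 20] -> [9, 16] and [12, 20]
  Split: [9, 16] -> [9] and [16]
  Merge: [9] + [16] -> [9, 16]
  Split: [12, 20] -> [12] and [20]
  Merge: [12] + [20] -> [12, 20]
Merge: [9, 16] + [12, 20] -> [9, 12, 16, 20]

Final sorted array: [9, 12, 16, 20]

The merge sort proceeds by recursively splitting the array and merging sorted halves.
After all merges, the sorted array is [9, 12, 16, 20].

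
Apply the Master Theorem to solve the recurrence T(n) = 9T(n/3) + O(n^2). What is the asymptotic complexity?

Master Theorem for T(n) = 9T(n/3) + O(n^2):

a = 9, b = 3, c = 2
log_b(a) = log_3(9) = 2.0000

Case 2: c = 2 = log_3(9) = 2.0000
T(n) = O(n^2 log n) = O(n^2 log n)

For T(n) = 9T(n/3) + O(n^2): log_3(9) = 2.0000. This is Case 2 of the Master Theorem (c = log_b(a), equal work at all levels), giving O(n^2 log n).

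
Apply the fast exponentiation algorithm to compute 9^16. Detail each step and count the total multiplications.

Computing 9^16 by squaring (build up from 9^1; each line after the first costs one multiplication):

9^1 = 9
9^2 = (9^1)^2 = 9^2 = 81
9^4 = (9^2)^2 = 81^2 = 6561
9^8 = (9^4)^2 = 6561^2 = 43046721
9^16 = (9^8)^2 = 43046721^2 = 1853020188851841

Result: 1853020188851841
Multiplications needed: 4 (4 lines after 9^1)

9^16 = 1853020188851841. Using exponentiation by squaring, this requires 4 multiplications. The key idea: if the exponent is even, square the half-power; if odd, multiply by the base once.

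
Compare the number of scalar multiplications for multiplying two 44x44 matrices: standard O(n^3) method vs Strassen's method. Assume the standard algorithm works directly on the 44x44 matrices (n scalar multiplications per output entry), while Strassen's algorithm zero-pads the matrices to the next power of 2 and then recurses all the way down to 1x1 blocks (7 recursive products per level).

Matrix multiplication for 44x44 matrices:

Strassen's algorithm requires power-of-2 dimensions. Pad 44x44 to 64x64 (next power of 2).

Standard algorithm: 44^3 = 85184 multiplications
Strassen's algorithm: 7^(log2(64)) = 7^6 = 117649 multiplications
Difference: 85184 - 117649 = -32465 (Strassen uses MORE here due to padding overhead — for small or just-over-power-of-2 n, padding can outweigh the per-level savings)

Standard: 85184 multiplications (44^3). Strassen: 117649 multiplications (7^6, after padding to 64x64). Strassen reduces 8 recursive multiplications to 7 at each level.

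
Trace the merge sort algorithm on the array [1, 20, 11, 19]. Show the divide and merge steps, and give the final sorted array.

Merge sort trace:

Split: [1, 20, 11, 19] -> [1, 20] and [11, 19]
  Split: [1, 20] -> [1] and [20]
  Merge: [1] + [20] -> [1, 20]
  Split: [11, 19] -> [11] and [19]
  Merge: [11] + [19] -> [11, 19]
Merge: [1, 20] + [11, 19] -> [1, 11, 19, 20]

Final sorted array: [1, 11, 19, 20]

The merge sort proceeds by recursively splitting the array and merging sorted halves.
After all merges, the sorted array is [1, 11, 19, 20].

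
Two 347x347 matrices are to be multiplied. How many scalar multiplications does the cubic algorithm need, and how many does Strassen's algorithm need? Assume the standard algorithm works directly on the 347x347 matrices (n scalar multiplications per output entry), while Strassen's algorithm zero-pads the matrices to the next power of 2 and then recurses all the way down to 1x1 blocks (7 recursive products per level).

Matrix multiplication for 347x347 matrices:

Strassen's algorithm requires power-of-2 dimensions. Pad 347x347 to 512x512 (next power of 2).

Standard algorithm: 347^3 = 41781923 multiplications
Strassen's algorithm: 7^(log2(512)) = 7^9 = 40353607 multiplications
Savings: 41781923 - 40353607 = 1428316 multiplications

Standard: 41781923 multiplications (347^3). Strassen: 40353607 multiplications (7^9, after padding to 512x512). Strassen reduces 8 recursive multiplications to 7 at each level.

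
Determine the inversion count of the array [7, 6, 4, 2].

Finding inversions in [7, 6, 4, 2]:

(0, 1): arr[0]=7 > arr[1]=6
(0, 2): arr[0]=7 > arr[2]=4
(0, 3): arr[0]=7 > arr[3]=2
(1, 2): arr[1]=6 > arr[2]=4
(1, 3): arr[1]=6 > arr[3]=2
(2, 3): arr[2]=4 > arr[3]=2

Total inversions: 6

The array has 6 inversion(s): (0,1), (0,2), (0,3), (1,2), (1,3), (2,3). Each pair (i,j) satisfies i < j and arr[i] > arr[j].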